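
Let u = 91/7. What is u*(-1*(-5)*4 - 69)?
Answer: -637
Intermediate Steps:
u = 13 (u = 91*(⅐) = 13)
u*(-1*(-5)*4 - 69) = 13*(-1*(-5)*4 - 69) = 13*(5*4 - 69) = 13*(20 - 69) = 13*(-49) = -637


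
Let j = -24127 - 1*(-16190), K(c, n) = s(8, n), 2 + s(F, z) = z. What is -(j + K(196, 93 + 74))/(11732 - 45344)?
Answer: -1943/8403 ≈ -0.23123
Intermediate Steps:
s(F, z) = -2 + z
K(c, n) = -2 + n
j = -7937 (j = -24127 + 16190 = -7937)
-(j + K(196, 93 + 74))/(11732 - 45344) = -(-7937 + (-2 + (93 + 74)))/(11732 - 45344) = -(-7937 + (-2 + 167))/(-33612) = -(-7937 + 165)*(-1)/33612 = -(-7772)*(-1)/33612 = -1*1943/8403 = -1943/8403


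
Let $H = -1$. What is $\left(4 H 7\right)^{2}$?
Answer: $784$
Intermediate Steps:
$\left(4 H 7\right)^{2} = \left(4 \left(-1\right) 7\right)^{2} = \left(\left(-4\right) 7\right)^{2} = \left(-28\right)^{2} = 784$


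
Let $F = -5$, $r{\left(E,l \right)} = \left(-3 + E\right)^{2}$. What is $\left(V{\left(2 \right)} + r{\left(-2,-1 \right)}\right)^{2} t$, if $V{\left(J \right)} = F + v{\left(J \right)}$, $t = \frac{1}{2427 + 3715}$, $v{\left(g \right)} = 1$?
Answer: $\frac{441}{6142} \approx 0.071801$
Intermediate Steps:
$t = \frac{1}{6142} \approx 0.00016281$
$V{\left(J \right)} = -4$ ($V{\left(J \right)} = -5 + 1 = -4$)
$\left(V{\left(2 \right)} + r{\left(-2,-1 \right)}\right)^{2} t = \left(-4 + \left(-3 - 2\right)^{2}\right)^{2} \cdot \frac{1}{6142} = \left(-4 + \left(-5\right)^{2}\right)^{2} \cdot \frac{1}{6142} = \left(-4 + 25\right)^{2} \cdot \frac{1}{6142} = 21^{2} \cdot \frac{1}{6142} = 441 \cdot \frac{1}{6142} = \frac{441}{6142}$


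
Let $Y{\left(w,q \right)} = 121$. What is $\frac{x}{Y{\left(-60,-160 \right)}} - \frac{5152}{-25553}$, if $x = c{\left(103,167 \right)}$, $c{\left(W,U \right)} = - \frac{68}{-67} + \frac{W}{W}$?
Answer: $\frac{178723}{818807} \approx 0.21827$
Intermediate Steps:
$c{\left(W,U \right)} = \frac{135}{67}$ ($c{\left(W,U \right)} = \left(-68\right) \left(- \frac{1}{67}\right) + 1 = \frac{68}{67} + 1 = \frac{135}{67}$)
$x = \frac{135}{67} \approx 2.0149$
$\frac{x}{Y{\left(-60,-160 \right)}} - \frac{5152}{-25553} = \frac{135}{67 \cdot 121} - \frac{5152}{-25553} = \frac{135}{67} \cdot \frac{1}{121} - - \frac{224}{1111} = \frac{135}{8107} + \frac{224}{1111} = \frac{178723}{818807}$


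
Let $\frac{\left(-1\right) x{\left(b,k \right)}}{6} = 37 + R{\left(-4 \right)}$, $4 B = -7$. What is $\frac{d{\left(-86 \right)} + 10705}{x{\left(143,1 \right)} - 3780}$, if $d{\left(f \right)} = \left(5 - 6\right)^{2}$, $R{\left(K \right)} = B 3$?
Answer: $- \frac{21412}{7941} \approx -2.6964$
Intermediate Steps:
$B = - \frac{7}{4}$ ($B = \frac{1}{4} \left(-7\right) = - \frac{7}{4} \approx -1.75$)
$R{\left(K \right)} = - \frac{21}{4}$ ($R{\left(K \right)} = \left(- \frac{7}{4}\right) 3 = - \frac{21}{4}$)
$x{\left(b,k \right)} = - \frac{381}{2}$ ($x{\left(b,k \right)} = - 6 \left(37 - \frac{21}{4}\right) = \left(-6\right) \frac{127}{4} = - \frac{381}{2}$)
$d{\left(f \right)} = 1$ ($d{\left(f \right)} = \left(-1\right)^{2} = 1$)
$\frac{d{\left(-86 \right)} + 10705}{x{\left(143,1 \right)} - 3780} = \frac{1 + 10705}{- \frac{381}{2} - 3780} = \frac{10706}{- \frac{381}{2} - 3780} = \frac{10706}{- \frac{7941}{2}} = 10706 \left(- \frac{2}{7941}\right) = - \frac{21412}{7941}$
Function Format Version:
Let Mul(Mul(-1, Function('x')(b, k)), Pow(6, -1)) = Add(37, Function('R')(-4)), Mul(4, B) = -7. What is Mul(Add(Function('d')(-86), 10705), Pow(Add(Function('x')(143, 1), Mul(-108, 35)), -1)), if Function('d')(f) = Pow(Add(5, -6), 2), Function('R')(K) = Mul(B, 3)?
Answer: Rational(-21412, 7941) ≈ -2.6964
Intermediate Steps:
B = Rational(-7, 4) (B = Mul(Rational(1, 4), -7) = Rational(-7, 4) ≈ -1.7500)
Function('R')(K) = Rational(-21, 4) (Function('R')(K) = Mul(Rational(-7, 4), 3) = Rational(-21, 4))
Function('x')(b, k) = Rational(-381, 2) (Function('x')(b, k) = Mul(-6, Add(37, Rational(-21, 4))) = Mul(-6, Rational(127, 4)) = Rational(-381, 2))
Function('d')(f) = 1 (Function('d')(f) = Pow(-1, 2) = 1)
Mul(Add(Function('d')(-86), 10705), Pow(Add(Function('x')(143, 1), Mul(-108, 35)), -1)) = Mul(Add(1, 10705), Pow(Add(Rational(-381, 2), Mul(-108, 35)), -1)) = Mul(10706, Pow(Add(Rational(-381, 2), -3780), -1)) = Mul(10706, Pow(Rational(-7941, 2), -1)) = Mul(10706, Rational(-2, 7941)) = Rational(-21412, 7941)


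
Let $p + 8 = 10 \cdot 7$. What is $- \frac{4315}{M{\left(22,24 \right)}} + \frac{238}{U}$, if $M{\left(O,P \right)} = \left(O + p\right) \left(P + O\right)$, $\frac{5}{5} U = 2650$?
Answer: $- \frac{5257559}{5119800} \approx -1.0269$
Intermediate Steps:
$p = 62$ ($p = -8 + 10 \cdot 7 = -8 + 70 = 62$)
$U = 2650$
$M{\left(O,P \right)} = \left(62 + O\right) \left(O + P\right)$ ($M{\left(O,P \right)} = \left(O + 62\right) \left(P + O\right) = \left(62 + O\right) \left(O + P\right)$)
$- \frac{4315}{M{\left(22,24 \right)}} + \frac{238}{U} = - \frac{4315}{22^{2} + 62 \cdot 22 + 62 \cdot 24 + 22 \cdot 24} + \frac{238}{2650} = - \frac{4315}{484 + 1364 + 1488 + 528} + 238 \cdot \frac{1}{2650} = - \frac{4315}{3864} + \frac{119}{1325} = - \frac{5257559}{5119800}$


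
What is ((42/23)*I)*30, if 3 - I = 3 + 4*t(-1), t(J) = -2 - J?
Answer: 5040/23 ≈ 219.13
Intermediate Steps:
I = 4 (I = 3 - (3 + 4*(-2 - 1*(-1))) = 3 - (3 + 4*(-2 + 1)) = 3 - (3 + 4*(-1)) = 3 - (3 - 4) = 3 - 1*(-1) = 3 + 1 = 4)
((42/23)*I)*30 = ((42/23)*4)*30 = (168/23)*30 = 5040/23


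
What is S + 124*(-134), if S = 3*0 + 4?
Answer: -16612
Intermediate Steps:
S = 4 (S = 0 + 4 = 4)
S + 124*(-134) = 4 + 124*(-134) = 4 - 16616 = -16612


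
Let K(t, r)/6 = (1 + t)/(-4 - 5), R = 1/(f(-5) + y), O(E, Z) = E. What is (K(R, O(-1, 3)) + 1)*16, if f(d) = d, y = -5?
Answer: 32/5 ≈ 6.4000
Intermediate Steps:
R = -1/10 (R = 1/(-5 - 5) = 1/(-10) = -1/10 ≈ -0.10000)
K(t, r) = -2/3 - 2*t/3 (K(t, r) = 6*((1 + t)/(-4 - 5)) = 6*((1 + t)/(-9)) = 6*((1 + t)*(-1/9)) = 6*(-1/9 - t/9) = -2/3 - 2*t/3)
(K(R, O(-1, 3)) + 1)*16 = ((-2/3 - 2/3*(-1/10)) + 1)*16 = ((-2/3 + 1/15) + 1)*16 = (-3/5 + 1)*16 = (2/5)*16 = 32/5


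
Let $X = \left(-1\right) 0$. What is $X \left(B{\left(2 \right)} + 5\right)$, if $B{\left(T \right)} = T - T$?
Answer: $0$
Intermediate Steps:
$B{\left(T \right)} = 0$
$X = 0$
$X \left(B{\left(2 \right)} + 5\right) = 0 \left(0 + 5\right) = 0 \cdot 5 = 0$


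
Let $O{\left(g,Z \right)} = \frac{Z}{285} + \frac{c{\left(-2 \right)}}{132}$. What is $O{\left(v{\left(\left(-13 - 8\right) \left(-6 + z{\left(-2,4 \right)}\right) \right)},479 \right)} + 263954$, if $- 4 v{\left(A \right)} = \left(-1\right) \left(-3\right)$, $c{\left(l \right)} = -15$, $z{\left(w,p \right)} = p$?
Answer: $\frac{3310002811}{12540} \approx 2.6396 \cdot 10^{5}$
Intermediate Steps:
$v{\left(A \right)} = - \frac{3}{4}$ ($v{\left(A \right)} = - \frac{\left(-1\right) \left(-3\right)}{4} = \left(- \frac{1}{4}\right) 3 = - \frac{3}{4}$)
$O{\left(g,Z \right)} = - \frac{5}{44} + \frac{Z}{285}$ ($O{\left(g,Z \right)} = \frac{Z}{285} - \frac{15}{132} = Z \frac{1}{285} - \frac{5}{44} = \frac{Z}{285} - \frac{5}{44} = - \frac{5}{44} + \frac{Z}{285}$)
$O{\left(v{\left(\left(-13 - 8\right) \left(-6 + z{\left(-2,4 \right)}\right) \right)},479 \right)} + 263954 = \left(- \frac{5}{44} + \frac{1}{285} \cdot 479\right) + 263954 = \left(- \frac{5}{44} + \frac{479}{285}\right) + 263954 = \frac{19651}{12540} + 263954 = \frac{3310002811}{12540}$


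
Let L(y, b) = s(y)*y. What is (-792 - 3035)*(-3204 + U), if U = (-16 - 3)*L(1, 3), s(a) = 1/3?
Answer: 36857837/3 ≈ 1.2286e+7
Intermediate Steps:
s(a) = ⅓
L(y, b) = y/3
U = -19/3 (U = (-16 - 3)*((⅓)*1) = -19*⅓ = -19/3 ≈ -6.3333)
(-792 - 3035)*(-3204 + U) = (-792 - 3035)*(-3204 - 19/3) = -3827*(-9631/3) = 36857837/3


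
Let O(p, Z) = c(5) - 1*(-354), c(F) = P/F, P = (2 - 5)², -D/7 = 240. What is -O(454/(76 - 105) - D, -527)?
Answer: -1779/5 ≈ -355.80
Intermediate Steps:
D = -1680 (D = -7*240 = -1680)
P = 9 (P = (-3)² = 9)
c(F) = 9/F
O(p, Z) = 1779/5 (O(p, Z) = 9/5 - 1*(-354) = 9*(⅕) + 354 = 9/5 + 354 = 1779/5)
-O(454/(76 - 105) - D, -527) = -1*1779/5 = -1779/5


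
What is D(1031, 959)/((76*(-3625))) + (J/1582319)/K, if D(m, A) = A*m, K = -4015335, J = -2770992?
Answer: -418795289293508239/116693367162920500 ≈ -3.5889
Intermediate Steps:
D(1031, 959)/((76*(-3625))) + (J/1582319)/K = (959*1031)/((76*(-3625))) - 2770992/1582319/(-4015335) = 988729/(-275500) - 2770992*1/1582319*(-1/4015335) = 988729*(-1/275500) - 2770992/1582319*(-1/4015335) = -988729/275500 + 923664/2117846953955 = -418795289293508239/116693367162920500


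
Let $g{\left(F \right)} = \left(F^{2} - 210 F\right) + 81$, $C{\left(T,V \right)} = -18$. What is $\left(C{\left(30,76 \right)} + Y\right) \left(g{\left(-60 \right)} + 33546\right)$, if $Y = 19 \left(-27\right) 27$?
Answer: $-691050663$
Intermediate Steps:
$Y = -13851$ ($Y = \left(-513\right) 27 = -13851$)
$g{\left(F \right)} = 81 + F^{2} - 210 F$
$\left(C{\left(30,76 \right)} + Y\right) \left(g{\left(-60 \right)} + 33546\right) = \left(-18 - 13851\right) \left(\left(81 + \left(-60\right)^{2} - -12600\right) + 33546\right) = - 13869 \left(\left(81 + 3600 + 12600\right) + 33546\right) = - 13869 \left(16281 + 33546\right) = \left(-13869\right) 49827 = -691050663$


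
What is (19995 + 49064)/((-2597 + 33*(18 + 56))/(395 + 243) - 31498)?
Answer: -44059642/20095879 ≈ -2.1925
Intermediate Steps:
(19995 + 49064)/((-2597 + 33*(18 + 56))/(395 + 243) - 31498) = 69059/((-2597 + 33*74)/638 - 31498) = 69059/((-2597 + 2442)*(1/638) - 31498) = 69059/(-155*1/638 - 31498) = 69059/(-155/638 - 31498) = 69059/(-20095879/638) = 69059*(-638/20095879) = -44059642/20095879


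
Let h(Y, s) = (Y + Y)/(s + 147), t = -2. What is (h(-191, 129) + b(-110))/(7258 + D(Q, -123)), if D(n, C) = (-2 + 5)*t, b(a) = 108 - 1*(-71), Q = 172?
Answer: 24511/1000776 ≈ 0.024492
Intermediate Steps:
h(Y, s) = 2*Y/(147 + s) (h(Y, s) = (2*Y)/(147 + s) = 2*Y/(147 + s))
b(a) = 179 (b(a) = 108 + 71 = 179)
D(n, C) = -6 (D(n, C) = (-2 + 5)*(-2) = 3*(-2) = -6)
(h(-191, 129) + b(-110))/(7258 + D(Q, -123)) = (2*(-191)/(147 + 129) + 179)/(7258 - 6) = (2*(-191)/276 + 179)/7252 = (2*(-191)*(1/276) + 179)*(1/7252) = (-191/138 + 179)*(1/7252) = (24511/138)*(1/7252) = 24511/1000776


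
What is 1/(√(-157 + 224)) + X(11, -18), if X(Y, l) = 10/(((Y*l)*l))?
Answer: 5/1782 + √67/67 ≈ 0.12498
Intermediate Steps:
X(Y, l) = 10/(Y*l²) (X(Y, l) = 10/((Y*l²)) = 10*(1/(Y*l²)) = 10/(Y*l²))
1/(√(-157 + 224)) + X(11, -18) = 1/(√(-157 + 224)) + 10/(11*(-18)²) = 1/(√67) + 10*(1/11)*(1/324) = √67/67 + 5/1782 = 5/1782 + √67/67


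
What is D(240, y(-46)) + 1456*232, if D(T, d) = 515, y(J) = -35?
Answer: 338307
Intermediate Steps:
D(240, y(-46)) + 1456*232 = 515 + 1456*232 = 515 + 337792 = 338307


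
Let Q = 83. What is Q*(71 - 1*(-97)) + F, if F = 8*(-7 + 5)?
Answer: 13928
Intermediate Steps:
F = -16 (F = 8*(-2) = -16)
Q*(71 - 1*(-97)) + F = 83*(71 - 1*(-97)) - 16 = 83*(71 + 97) - 16 = 83*168 - 16 = 13944 - 16 = 13928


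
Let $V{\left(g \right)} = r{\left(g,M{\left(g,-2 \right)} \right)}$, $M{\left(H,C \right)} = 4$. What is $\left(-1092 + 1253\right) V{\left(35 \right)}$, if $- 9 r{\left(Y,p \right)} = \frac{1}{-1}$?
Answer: $\frac{161}{9} \approx 17.889$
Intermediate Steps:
$r{\left(Y,p \right)} = \frac{1}{9}$ ($r{\left(Y,p \right)} = - \frac{1}{9 \left(-1\right)} = \left(- \frac{1}{9}\right) \left(-1\right) = \frac{1}{9}$)
$V{\left(g \right)} = \frac{1}{9}$
$\left(-1092 + 1253\right) V{\left(35 \right)} = \left(-1092 + 1253\right) \frac{1}{9} = 161 \cdot \frac{1}{9} = \frac{161}{9}$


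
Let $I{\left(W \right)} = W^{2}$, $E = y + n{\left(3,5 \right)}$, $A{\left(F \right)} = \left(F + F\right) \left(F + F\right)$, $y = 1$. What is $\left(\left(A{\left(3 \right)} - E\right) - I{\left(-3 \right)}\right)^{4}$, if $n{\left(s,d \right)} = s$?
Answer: $279841$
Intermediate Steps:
$A{\left(F \right)} = 4 F^{2}$ ($A{\left(F \right)} = 2 F 2 F = 4 F^{2}$)
$E = 4$ ($E = 1 + 3 = 4$)
$\left(\left(A{\left(3 \right)} - E\right) - I{\left(-3 \right)}\right)^{4} = \left(\left(4 \cdot 3^{2} - 4\right) - \left(-3\right)^{2}\right)^{4} = \left(\left(4 \cdot 9 - 4\right) - 9\right)^{4} = \left(\left(36 - 4\right) - 9\right)^{4} = \left(32 - 9\right)^{4} = 23^{4} = 279841$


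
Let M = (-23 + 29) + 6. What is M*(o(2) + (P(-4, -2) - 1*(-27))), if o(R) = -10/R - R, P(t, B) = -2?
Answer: 216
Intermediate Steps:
M = 12 (M = 6 + 6 = 12)
o(R) = -R - 10/R
M*(o(2) + (P(-4, -2) - 1*(-27))) = 12*((-1*2 - 10/2) + (-2 - 1*(-27))) = 12*((-2 - 10*½) + (-2 + 27)) = 12*((-2 - 5) + 25) = 12*(-7 + 25) = 12*18 = 216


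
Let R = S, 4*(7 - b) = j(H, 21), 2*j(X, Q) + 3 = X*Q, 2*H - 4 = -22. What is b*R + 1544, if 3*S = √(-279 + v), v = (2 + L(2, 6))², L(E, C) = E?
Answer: 1544 + 31*I*√263/3 ≈ 1544.0 + 167.58*I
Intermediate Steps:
H = -9 (H = 2 + (½)*(-22) = 2 - 11 = -9)
j(X, Q) = -3/2 + Q*X/2 (j(X, Q) = -3/2 + (X*Q)/2 = -3/2 + (Q*X)/2 = -3/2 + Q*X/2)
b = 31 (b = 7 - (-3/2 + (½)*21*(-9))/4 = 7 - (-3/2 - 189/2)/4 = 7 - ¼*(-96) = 7 + 24 = 31)
v = 16 (v = (2 + 2)² = 4² = 16)
S = I*√263/3 (S = √(-279 + 16)/3 = √(-263)/3 = (I*√263)/3 = I*√263/3 ≈ 5.4058*I)
R = I*√263/3 ≈ 5.4058*I
b*R + 1544 = 31*(I*√263/3) + 1544 = 31*I*√263/3 + 1544 = 1544 + 31*I*√263/3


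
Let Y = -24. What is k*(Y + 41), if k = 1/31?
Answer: 17/31 ≈ 0.54839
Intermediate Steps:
k = 1/31 ≈ 0.032258
k*(Y + 41) = (-24 + 41)/31 = (1/31)*17 = 17/31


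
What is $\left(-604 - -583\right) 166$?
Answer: $-3486$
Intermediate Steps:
$\left(-604 - -583\right) 166 = \left(-604 + 583\right) 166 = \left(-21\right) 166 = -3486$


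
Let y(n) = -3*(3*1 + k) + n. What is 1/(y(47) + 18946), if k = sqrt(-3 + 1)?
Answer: 3164/60065379 + I*sqrt(2)/120130758 ≈ 5.2676e-5 + 1.1772e-8*I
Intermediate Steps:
k = I*sqrt(2) (k = sqrt(-2) = I*sqrt(2) ≈ 1.4142*I)
y(n) = -9 + n - 3*I*sqrt(2) (y(n) = -3*(3*1 + I*sqrt(2)) + n = -3*(3 + I*sqrt(2)) + n = (-9 - 3*I*sqrt(2)) + n = -9 + n - 3*I*sqrt(2))
1/(y(47) + 18946) = 1/((-9 + 47 - 3*I*sqrt(2)) + 18946) = 1/((38 - 3*I*sqrt(2)) + 18946) = 1/(18984 - 3*I*sqrt(2))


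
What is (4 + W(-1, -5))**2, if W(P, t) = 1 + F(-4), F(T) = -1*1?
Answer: 16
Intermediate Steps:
F(T) = -1
W(P, t) = 0 (W(P, t) = 1 - 1 = 0)
(4 + W(-1, -5))**2 = (4 + 0)**2 = 4**2 = 16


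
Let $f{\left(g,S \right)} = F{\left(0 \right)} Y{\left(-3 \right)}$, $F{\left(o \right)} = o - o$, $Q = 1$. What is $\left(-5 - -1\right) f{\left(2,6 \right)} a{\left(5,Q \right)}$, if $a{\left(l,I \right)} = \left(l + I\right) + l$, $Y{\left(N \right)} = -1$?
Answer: $0$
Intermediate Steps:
$F{\left(o \right)} = 0$
$a{\left(l,I \right)} = I + 2 l$ ($a{\left(l,I \right)} = \left(I + l\right) + l = I + 2 l$)
$f{\left(g,S \right)} = 0$ ($f{\left(g,S \right)} = 0 \left(-1\right) = 0$)
$\left(-5 - -1\right) f{\left(2,6 \right)} a{\left(5,Q \right)} = \left(-5 - -1\right) 0 \left(1 + 2 \cdot 5\right) = \left(-5 + 1\right) 0 \left(1 + 10\right) = \left(-4\right) 0 \cdot 11 = 0 \cdot 11 = 0$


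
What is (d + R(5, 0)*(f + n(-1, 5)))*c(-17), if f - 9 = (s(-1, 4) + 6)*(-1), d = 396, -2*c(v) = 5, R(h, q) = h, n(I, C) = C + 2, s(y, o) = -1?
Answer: -2255/2 ≈ -1127.5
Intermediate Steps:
n(I, C) = 2 + C
c(v) = -5/2 (c(v) = -½*5 = -5/2)
f = 4 (f = 9 + (-1 + 6)*(-1) = 9 + 5*(-1) = 9 - 5 = 4)
(d + R(5, 0)*(f + n(-1, 5)))*c(-17) = (396 + 5*(4 + (2 + 5)))*(-5/2) = (396 + 5*(4 + 7))*(-5/2) = (396 + 5*11)*(-5/2) = (396 + 55)*(-5/2) = 451*(-5/2) = -2255/2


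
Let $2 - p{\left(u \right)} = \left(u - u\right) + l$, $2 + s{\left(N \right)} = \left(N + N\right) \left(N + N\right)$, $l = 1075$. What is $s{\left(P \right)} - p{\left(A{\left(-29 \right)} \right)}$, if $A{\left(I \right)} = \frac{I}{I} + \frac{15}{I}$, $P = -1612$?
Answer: $10395247$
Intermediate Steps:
$s{\left(N \right)} = -2 + 4 N^{2}$ ($s{\left(N \right)} = -2 + \left(N + N\right) \left(N + N\right) = -2 + 2 N 2 N = -2 + 4 N^{2}$)
$A{\left(I \right)} = 1 + \frac{15}{I}$
$p{\left(u \right)} = -1073$ ($p{\left(u \right)} = 2 - \left(\left(u - u\right) + 1075\right) = 2 - \left(0 + 1075\right) = 2 - 1075 = -1073$)
$s{\left(P \right)} - p{\left(A{\left(-29 \right)} \right)} = \left(-2 + 4 \left(-1612\right)^{2}\right) - -1073 = \left(-2 + 4 \cdot 2598544\right) + 1073 = \left(-2 + 10394176\right) + 1073 = 10394174 + 1073 = 10395247$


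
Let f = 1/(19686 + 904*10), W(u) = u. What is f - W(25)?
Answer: -718149/28726 ≈ -25.000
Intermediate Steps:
f = 1/28726 (f = 1/(19686 + 9040) = 1/28726 ≈ 3.4812e-5)
f - W(25) = 1/28726 - 1*25 = 1/28726 - 25 = -718149/28726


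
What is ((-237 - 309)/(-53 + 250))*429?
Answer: -234234/197 ≈ -1189.0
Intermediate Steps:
((-237 - 309)/(-53 + 250))*429 = -546/197*429 = -234234/197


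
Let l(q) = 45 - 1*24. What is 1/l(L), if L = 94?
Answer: 1/21 ≈ 0.047619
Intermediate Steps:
l(q) = 21 (l(q) = 45 - 24 = 21)
1/l(L) = 1/21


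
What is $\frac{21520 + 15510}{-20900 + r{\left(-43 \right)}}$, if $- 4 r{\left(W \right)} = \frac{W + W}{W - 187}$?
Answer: $- \frac{17033800}{9614043} \approx -1.7718$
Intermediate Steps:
$r{\left(W \right)} = - \frac{W}{2 \left(-187 + W\right)}$ ($r{\left(W \right)} = - \frac{\left(W + W\right) \frac{1}{W - 187}}{4} = - \frac{2 W \frac{1}{-187 + W}}{4} = - \frac{W}{2 \left(-187 + W\right)}$)
$\frac{21520 + 15510}{-20900 + r{\left(-43 \right)}} = \frac{21520 + 15510}{-20900 - - \frac{43}{-374 + 2 \left(-43\right)}} = \frac{37030}{-20900 - - \frac{43}{-374 - 86}} = \frac{37030}{-20900 - - \frac{43}{-460}} = \frac{37030}{-20900 - \left(-43\right) \left(- \frac{1}{460}\right)} = \frac{37030}{-20900 - \frac{43}{460}} = \frac{37030}{- \frac{9614043}{460}} = 37030 \left(- \frac{460}{9614043}\right) = - \frac{17033800}{9614043}$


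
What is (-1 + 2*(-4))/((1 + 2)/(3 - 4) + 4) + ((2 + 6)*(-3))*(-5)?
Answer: 111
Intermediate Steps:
(-1 + 2*(-4))/((1 + 2)/(3 - 4) + 4) + ((2 + 6)*(-3))*(-5) = (-1 - 8)/(3/(-1) + 4) + (8*(-3))*(-5) = -9/(3*(-1) + 4) - 24*(-5) = -9/(-3 + 4) + 120 = -9/1 + 120 = -9*1 + 120 = -9 + 120 = 111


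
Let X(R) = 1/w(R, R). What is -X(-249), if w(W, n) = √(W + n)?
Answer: I*√498/498 ≈ 0.044811*I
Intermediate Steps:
X(R) = √2/(2*√R) (X(R) = 1/(√(R + R)) = 1/(√(2*R)) = 1/(√2*√R) = √2/(2*√R))
-X(-249) = -√2/(2*√(-249)) = -√2*(-I*√249/249)/2 = -(-1)*I*√498/498 = I*√498/498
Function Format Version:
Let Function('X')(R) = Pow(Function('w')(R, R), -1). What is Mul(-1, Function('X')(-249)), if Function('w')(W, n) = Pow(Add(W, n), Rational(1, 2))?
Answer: Mul(Rational(1, 498), I, Pow(498, Rational(1, 2))) ≈ Mul(0.044811, I)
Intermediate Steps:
Function('X')(R) = Mul(Rational(1, 2), Pow(2, Rational(1, 2)), Pow(R, Rational(-1, 2))) (Function('X')(R) = Pow(Pow(Add(R, R), Rational(1, 2)), -1) = Pow(Pow(Mul(2, R), Rational(1, 2)), -1) = Pow(Mul(Pow(2, Rational(1, 2)), Pow(R, Rational(1, 2))), -1) = Mul(Rational(1, 2), Pow(2, Rational(1, 2)), Pow(R, Rational(-1, 2))))
Mul(-1, Function('X')(-249)) = Mul(-1, Mul(Rational(1, 2), Pow(2, Rational(1, 2)), Pow(-249, Rational(-1, 2)))) = Mul(-1, Mul(Rational(1, 2), Pow(2, Rational(1, 2)), Mul(Rational(-1, 249), I, Pow(249, Rational(1, 2))))) = Mul(-1, Mul(Rational(-1, 498), I, Pow(498, Rational(1, 2)))) = Mul(Rational(1, 498), I, Pow(498, Rational(1, 2)))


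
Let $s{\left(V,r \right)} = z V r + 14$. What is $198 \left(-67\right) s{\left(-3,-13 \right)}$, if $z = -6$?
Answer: $2918520$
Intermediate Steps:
$s{\left(V,r \right)} = 14 - 6 V r$ ($s{\left(V,r \right)} = - 6 V r + 14 = 14 - 6 V r$)
$198 \left(-67\right) s{\left(-3,-13 \right)} = 198 \left(-67\right) \left(14 - \left(-18\right) \left(-13\right)\right) = - 13266 \left(14 - 234\right) = \left(-13266\right) \left(-220\right) = 2918520$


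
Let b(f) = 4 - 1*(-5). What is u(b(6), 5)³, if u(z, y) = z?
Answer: 729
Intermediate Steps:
b(f) = 9 (b(f) = 4 + 5 = 9)
u(b(6), 5)³ = 9³ = 729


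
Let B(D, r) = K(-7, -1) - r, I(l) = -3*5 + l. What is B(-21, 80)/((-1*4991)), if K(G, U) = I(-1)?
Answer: 96/4991 ≈ 0.019235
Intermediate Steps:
I(l) = -15 + l
K(G, U) = -16 (K(G, U) = -15 - 1 = -16)
B(D, r) = -16 - r
B(-21, 80)/((-1*4991)) = (-16 - 1*80)/((-1*4991)) = (-16 - 80)/(-4991) = -96*(-1/4991) = 96/4991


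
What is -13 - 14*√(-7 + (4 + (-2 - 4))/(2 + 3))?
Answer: -13 - 14*I*√185/5 ≈ -13.0 - 38.084*I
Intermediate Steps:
-13 - 14*√(-7 + (4 + (-2 - 4))/(2 + 3)) = -13 - 14*√(-7 + (4 - 6)/5) = -13 - 14*√(-7 - 2*⅕) = -13 - 14*√(-7 - ⅖) = -13 - 14*I*√185/5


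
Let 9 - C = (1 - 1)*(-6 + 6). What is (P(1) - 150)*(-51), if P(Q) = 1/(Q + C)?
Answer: 76449/10 ≈ 7644.9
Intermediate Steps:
C = 9 (C = 9 - (1 - 1)*(-6 + 6) = 9 - 0*0 = 9 - 1*0 = 9 + 0 = 9)
P(Q) = 1/(9 + Q) (P(Q) = 1/(Q + 9) = 1/(9 + Q))
(P(1) - 150)*(-51) = (1/(9 + 1) - 150)*(-51) = (1/10 - 150)*(-51) = (⅒ - 150)*(-51) = -1499/10*(-51) = 76449/10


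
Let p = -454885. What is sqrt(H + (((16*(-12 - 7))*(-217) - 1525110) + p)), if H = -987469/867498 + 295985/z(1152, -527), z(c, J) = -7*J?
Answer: I*sqrt(19601277959439544246246410)/3200200122 ≈ 1383.5*I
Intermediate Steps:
H = 253123622389/3200200122 (H = -987469/867498 + 295985/((-7*(-527))) = -987469*1/867498 + 295985/3689 = -987469/867498 + 295985*(1/3689) = -987469/867498 + 295985/3689 = 253123622389/3200200122 ≈ 79.096)
sqrt(H + (((16*(-12 - 7))*(-217) - 1525110) + p)) = sqrt(253123622389/3200200122 + (((16*(-12 - 7))*(-217) - 1525110) - 454885)) = sqrt(253123622389/3200200122 + (((16*(-19))*(-217) - 1525110) - 454885)) = sqrt(253123622389/3200200122 + ((-304*(-217) - 1525110) - 454885)) = sqrt(253123622389/3200200122 + ((65968 - 1525110) - 454885)) = sqrt(253123622389/3200200122 + (-1459142 - 454885)) = sqrt(253123622389/3200200122 - 1914027) = sqrt(-6125016315288905/3200200122) = I*sqrt(19601277959439544246246410)/3200200122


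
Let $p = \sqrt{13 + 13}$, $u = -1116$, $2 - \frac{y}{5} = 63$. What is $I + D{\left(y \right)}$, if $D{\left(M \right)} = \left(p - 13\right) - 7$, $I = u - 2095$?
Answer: $-3231 + \sqrt{26} \approx -3225.9$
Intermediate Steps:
$y = -305$ ($y = 10 - 315 = -305$)
$p = \sqrt{26} \approx 5.099$
$I = -3211$ ($I = -1116 - 2095 = -3211$)
$D{\left(M \right)} = -20 + \sqrt{26}$ ($D{\left(M \right)} = \left(\sqrt{26} - 13\right) - 7 = \left(-13 + \sqrt{26}\right) - 7 = -20 + \sqrt{26}$)
$I + D{\left(y \right)} = -3211 - \left(20 - \sqrt{26}\right) = -3231 + \sqrt{26}$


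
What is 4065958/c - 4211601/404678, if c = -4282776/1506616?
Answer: -18228012175365935/12743714898 ≈ -1.4304e+6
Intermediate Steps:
c = -535347/188327 (c = -4282776*1/1506616 = -535347/188327 ≈ -2.8426)
4065958/c - 4211601/404678 = 4065958/(-535347/188327) - 4211601/404678 = 4065958*(-188327/535347) - 4211601*1/404678 = -45042921898/31491 - 4211601/404678 = -18228012175365935/12743714898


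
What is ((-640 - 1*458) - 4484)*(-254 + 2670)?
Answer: -13486112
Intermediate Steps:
((-640 - 1*458) - 4484)*(-254 + 2670) = ((-640 - 458) - 4484)*2416 = (-1098 - 4484)*2416 = -5582*2416 = -13486112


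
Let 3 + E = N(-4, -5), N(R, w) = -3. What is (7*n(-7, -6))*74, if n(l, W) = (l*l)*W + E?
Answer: -155400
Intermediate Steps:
E = -6 (E = -3 - 3 = -6)
n(l, W) = -6 + W*l² (n(l, W) = (l*l)*W - 6 = l²*W - 6 = W*l² - 6 = -6 + W*l²)
(7*n(-7, -6))*74 = (7*(-6 - 6*(-7)²))*74 = (7*(-6 - 6*49))*74 = (7*(-6 - 294))*74 = (7*(-300))*74 = -2100*74 = -155400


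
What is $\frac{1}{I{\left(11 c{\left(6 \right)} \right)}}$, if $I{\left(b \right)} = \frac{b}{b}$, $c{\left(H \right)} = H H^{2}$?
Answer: $1$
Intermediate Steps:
$c{\left(H \right)} = H^{3}$
$I{\left(b \right)} = 1$
$\frac{1}{I{\left(11 c{\left(6 \right)} \right)}} = 1^{-1} = 1$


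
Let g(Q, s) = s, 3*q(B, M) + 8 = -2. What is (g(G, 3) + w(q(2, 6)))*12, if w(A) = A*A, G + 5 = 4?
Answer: 508/3 ≈ 169.33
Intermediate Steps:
G = -1 (G = -5 + 4 = -1)
q(B, M) = -10/3 (q(B, M) = -8/3 + (1/3)*(-2) = -8/3 - 2/3 = -10/3)
w(A) = A**2
(g(G, 3) + w(q(2, 6)))*12 = (3 + (-10/3)**2)*12 = (3 + 100/9)*12 = (127/9)*12 = 508/3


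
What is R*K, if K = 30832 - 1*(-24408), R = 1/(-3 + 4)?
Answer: 55240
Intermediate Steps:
R = 1 (R = 1/1 = 1)
K = 55240 (K = 30832 + 24408 = 55240)
R*K = 1*55240 = 55240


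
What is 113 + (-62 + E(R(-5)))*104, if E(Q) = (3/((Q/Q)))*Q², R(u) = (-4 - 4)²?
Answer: 1271617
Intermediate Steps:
R(u) = 64 (R(u) = (-8)² = 64)
E(Q) = 3*Q² (E(Q) = (3/1)*Q² = (3*1)*Q² = 3*Q²)
113 + (-62 + E(R(-5)))*104 = 113 + (-62 + 3*64²)*104 = 113 + (-62 + 3*4096)*104 = 113 + (-62 + 12288)*104 = 113 + 12226*104 = 113 + 1271504 = 1271617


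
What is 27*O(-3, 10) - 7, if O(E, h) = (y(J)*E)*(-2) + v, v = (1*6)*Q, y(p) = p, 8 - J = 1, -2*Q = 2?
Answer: 965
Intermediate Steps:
Q = -1 (Q = -1/2*2 = -1)
J = 7 (J = 8 - 1*1 = 8 - 1 = 7)
v = -6 (v = (1*6)*(-1) = 6*(-1) = -6)
O(E, h) = -6 - 14*E (O(E, h) = (7*E)*(-2) - 6 = -14*E - 6 = -6 - 14*E)
27*O(-3, 10) - 7 = 27*(-6 - 14*(-3)) - 7 = 27*(-6 + 42) - 7 = 27*36 - 7 = 972 - 7 = 965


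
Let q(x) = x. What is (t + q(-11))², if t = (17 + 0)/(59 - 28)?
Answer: 104976/961 ≈ 109.24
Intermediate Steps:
t = 17/31 ≈ 0.54839
(t + q(-11))² = (17/31 - 11)² = (-324/31)² = 104976/961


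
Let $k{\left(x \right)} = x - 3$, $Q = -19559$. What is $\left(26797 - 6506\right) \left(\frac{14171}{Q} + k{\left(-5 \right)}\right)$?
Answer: $- \frac{3462517113}{19559} \approx -1.7703 \cdot 10^{5}$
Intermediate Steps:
$k{\left(x \right)} = -3 + x$ ($k{\left(x \right)} = x - 3 = -3 + x$)
$\left(26797 - 6506\right) \left(\frac{14171}{Q} + k{\left(-5 \right)}\right) = \left(26797 - 6506\right) \left(\frac{14171}{-19559} - 8\right) = 20291 \left(14171 \left(- \frac{1}{19559}\right) - 8\right) = 20291 \left(- \frac{14171}{19559} - 8\right) = 20291 \left(- \frac{170643}{19559}\right) = - \frac{3462517113}{19559}$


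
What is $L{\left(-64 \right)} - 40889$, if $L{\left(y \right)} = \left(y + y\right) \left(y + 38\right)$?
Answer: $-37561$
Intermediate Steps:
$L{\left(y \right)} = 2 y \left(38 + y\right)$
$L{\left(-64 \right)} - 40889 = 2 \left(-64\right) \left(38 - 64\right) - 40889 = 2 \left(-64\right) \left(-26\right) - 40889 = 3328 - 40889 = -37561$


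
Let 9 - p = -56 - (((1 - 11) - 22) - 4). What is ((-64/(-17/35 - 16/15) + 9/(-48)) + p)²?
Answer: 33365771569/6801664 ≈ 4905.5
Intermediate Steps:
p = 29 (p = 9 - (-56 - (((1 - 11) - 22) - 4)) = 9 - (-56 - ((-10 - 22) - 4)) = 9 - (-56 - (-32 - 4)) = 9 - (-56 - 1*(-36)) = 9 - (-56 + 36) = 9 - 1*(-20) = 9 + 20 = 29)
((-64/(-17/35 - 16/15) + 9/(-48)) + p)² = ((-64/(-17/35 - 16/15) + 9/(-48)) + 29)² = ((-64/(-17*1/35 - 16*1/15) + 9*(-1/48)) + 29)² = ((-64/(-17/35 - 16/15) - 3/16) + 29)² = ((-64/(-163/105) - 3/16) + 29)² = ((-64*(-105/163) - 3/16) + 29)² = ((6720/163 - 3/16) + 29)² = (107031/2608 + 29)² = (182663/2608)² = 33365771569/6801664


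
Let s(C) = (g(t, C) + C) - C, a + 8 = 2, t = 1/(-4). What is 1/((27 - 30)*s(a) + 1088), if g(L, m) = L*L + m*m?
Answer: 16/15677 ≈ 0.0010206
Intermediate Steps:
t = -1/4 ≈ -0.25000
a = -6 (a = -8 + 2 = -6)
g(L, m) = L**2 + m**2
s(C) = 1/16 + C**2 (s(C) = (((-1/4)**2 + C**2) + C) - C = ((1/16 + C**2) + C) - C = (1/16 + C + C**2) - C = 1/16 + C**2)
1/((27 - 30)*s(a) + 1088) = 1/((27 - 30)*(1/16 + (-6)**2) + 1088) = 1/(-3*(1/16 + 36) + 1088) = 1/(-3*577/16 + 1088) = 1/(-1731/16 + 1088) = 1/(15677/16) = 16/15677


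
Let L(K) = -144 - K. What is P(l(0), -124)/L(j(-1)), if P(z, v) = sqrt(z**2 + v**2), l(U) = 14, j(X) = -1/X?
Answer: -2*sqrt(3893)/145 ≈ -0.86061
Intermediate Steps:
P(z, v) = sqrt(v**2 + z**2)
P(l(0), -124)/L(j(-1)) = sqrt((-124)**2 + 14**2)/(-144 - (-1)/(-1)) = sqrt(15376 + 196)/(-144 - (-1)*(-1)) = sqrt(15572)/(-144 - 1*1) = (2*sqrt(3893))/(-144 - 1) = (2*sqrt(3893))/(-145) = (2*sqrt(3893))*(-1/145) = -2*sqrt(3893)/145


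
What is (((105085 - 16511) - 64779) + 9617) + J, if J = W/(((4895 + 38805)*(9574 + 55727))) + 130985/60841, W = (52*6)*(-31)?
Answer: 483444720834946729/14468262063475 ≈ 33414.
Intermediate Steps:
W = -9672 (W = 312*(-31) = -9672)
J = 31148770120029/14468262063475 (J = -9672*1/((4895 + 38805)*(9574 + 55727)) + 130985/60841 = -9672/(43700*65301) + 130985*(1/60841) = -9672/2853653700 + 130985/60841 = -9672*1/2853653700 + 130985/60841 = -806/237804475 + 130985/60841 = 31148770120029/14468262063475 ≈ 2.1529)
(((105085 - 16511) - 64779) + 9617) + J = (((105085 - 16511) - 64779) + 9617) + 31148770120029/14468262063475 = ((88574 - 64779) + 9617) + 31148770120029/14468262063475 = (23795 + 9617) + 31148770120029/14468262063475 = 33412 + 31148770120029/14468262063475 = 483444720834946729/14468262063475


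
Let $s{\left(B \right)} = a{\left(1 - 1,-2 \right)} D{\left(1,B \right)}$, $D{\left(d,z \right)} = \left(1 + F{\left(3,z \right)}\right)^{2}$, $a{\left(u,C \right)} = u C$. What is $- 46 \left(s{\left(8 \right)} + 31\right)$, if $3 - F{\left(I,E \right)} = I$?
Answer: $-1426$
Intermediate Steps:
$a{\left(u,C \right)} = C u$
$F{\left(I,E \right)} = 3 - I$
$D{\left(d,z \right)} = 1$ ($D{\left(d,z \right)} = \left(1 + \left(3 - 3\right)\right)^{2} = \left(1 + 0\right)^{2} = 1^{2} = 1$)
$s{\left(B \right)} = 0$ ($s{\left(B \right)} = - 2 \left(1 - 1\right) 1 = \left(-2\right) 0 \cdot 1 = 0 \cdot 1 = 0$)
$- 46 \left(s{\left(8 \right)} + 31\right) = - 46 \left(0 + 31\right) = \left(-46\right) 31 = -1426$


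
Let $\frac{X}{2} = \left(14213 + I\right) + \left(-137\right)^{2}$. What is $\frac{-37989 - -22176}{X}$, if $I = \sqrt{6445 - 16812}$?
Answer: $- \frac{260772183}{1087822691} + \frac{15813 i \sqrt{10367}}{2175645382} \approx -0.23972 + 0.00074004 i$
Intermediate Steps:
$I = i \sqrt{10367}$ ($I = \sqrt{-10367} = i \sqrt{10367} \approx 101.82 i$)
$X = 65964 + 2 i \sqrt{10367}$ ($X = 2 \left(\left(14213 + i \sqrt{10367}\right) + \left(-137\right)^{2}\right) = 2 \left(\left(14213 + i \sqrt{10367}\right) + 18769\right) = 2 \left(32982 + i \sqrt{10367}\right) = 65964 + 2 i \sqrt{10367} \approx 65964.0 + 203.64 i$)
$\frac{-37989 - -22176}{X} = \frac{-37989 - -22176}{65964 + 2 i \sqrt{10367}} = \frac{-37989 + 22176}{65964 + 2 i \sqrt{10367}} = - \frac{15813}{65964 + 2 i \sqrt{10367}}$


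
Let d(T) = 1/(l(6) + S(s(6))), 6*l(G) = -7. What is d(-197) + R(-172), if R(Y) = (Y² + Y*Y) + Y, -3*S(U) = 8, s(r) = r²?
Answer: 1356902/23 ≈ 58996.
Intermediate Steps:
S(U) = -8/3 (S(U) = -⅓*8 = -8/3)
R(Y) = Y + 2*Y² (R(Y) = (Y² + Y²) + Y = 2*Y² + Y = Y + 2*Y²)
l(G) = -7/6 (l(G) = (⅙)*(-7) = -7/6)
d(T) = -6/23 (d(T) = 1/(-7/6 - 8/3) = 1/(-23/6) = -6/23)
d(-197) + R(-172) = -6/23 - 172*(1 + 2*(-172)) = -6/23 - 172*(1 - 344) = -6/23 - 172*(-343) = -6/23 + 58996 = 1356902/23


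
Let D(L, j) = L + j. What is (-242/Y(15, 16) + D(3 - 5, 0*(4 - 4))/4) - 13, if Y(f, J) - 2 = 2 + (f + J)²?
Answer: -26539/1930 ≈ -13.751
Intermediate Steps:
Y(f, J) = 4 + (J + f)² (Y(f, J) = 2 + (2 + (f + J)²) = 2 + (2 + (J + f)²) = 4 + (J + f)²)
(-242/Y(15, 16) + D(3 - 5, 0*(4 - 4))/4) - 13 = (-242/(4 + (16 + 15)²) + ((3 - 5) + 0*(4 - 4))/4) - 13 = (-242/(4 + 31²) + (-2 + 0*0)*(¼)) - 13 = (-242/(4 + 961) + (-2 + 0)*(¼)) - 13 = (-242/965 - 2*¼) - 13 = (-242*1/965 - ½) - 13 = (-242/965 - ½) - 13 = -1449/1930 - 13 = -26539/1930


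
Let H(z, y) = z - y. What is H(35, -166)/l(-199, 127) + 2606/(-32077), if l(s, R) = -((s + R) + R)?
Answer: -6590807/1764235 ≈ -3.7358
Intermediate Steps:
l(s, R) = -s - 2*R (l(s, R) = -((R + s) + R) = -(s + 2*R) = -s - 2*R)
H(35, -166)/l(-199, 127) + 2606/(-32077) = (35 - 1*(-166))/(-1*(-199) - 2*127) + 2606/(-32077) = (35 + 166)/(199 - 254) + 2606*(-1/32077) = 201/(-55) - 2606/32077 = 201*(-1/55) - 2606/32077 = -201/55 - 2606/32077 = -6590807/1764235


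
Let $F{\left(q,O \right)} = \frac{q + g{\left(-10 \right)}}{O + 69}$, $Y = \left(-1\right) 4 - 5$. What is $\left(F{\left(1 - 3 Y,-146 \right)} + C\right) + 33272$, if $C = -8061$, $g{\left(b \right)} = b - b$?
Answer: $\frac{277317}{11} \approx 25211.0$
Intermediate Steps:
$g{\left(b \right)} = 0$
$Y = -9$ ($Y = -4 - 5 = -9$)
$F{\left(q,O \right)} = \frac{q}{69 + O}$ ($F{\left(q,O \right)} = \frac{q + 0}{O + 69} = \frac{q}{69 + O}$)
$\left(F{\left(1 - 3 Y,-146 \right)} + C\right) + 33272 = \left(\frac{1 - -27}{69 - 146} - 8061\right) + 33272 = \left(\frac{1 + 27}{-77} - 8061\right) + 33272 = \left(28 \left(- \frac{1}{77}\right) - 8061\right) + 33272 = \left(- \frac{4}{11} - 8061\right) + 33272 = - \frac{88675}{11} + 33272 = \frac{277317}{11}$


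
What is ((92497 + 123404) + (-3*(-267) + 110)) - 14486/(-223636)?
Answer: 24243491459/111818 ≈ 2.1681e+5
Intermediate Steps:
((92497 + 123404) + (-3*(-267) + 110)) - 14486/(-223636) = (215901 + (801 + 110)) - 14486*(-1/223636) = (215901 + 911) + 7243/111818 = 216812 + 7243/111818 = 24243491459/111818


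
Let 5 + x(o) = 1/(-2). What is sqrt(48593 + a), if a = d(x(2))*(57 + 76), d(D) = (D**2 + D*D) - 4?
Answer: sqrt(224430)/2 ≈ 236.87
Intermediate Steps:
x(o) = -11/2 (x(o) = -5 + 1/(-2) = -5 - 1/2 = -11/2)
d(D) = -4 + 2*D**2 (d(D) = (D**2 + D**2) - 4 = 2*D**2 - 4 = -4 + 2*D**2)
a = 15029/2 (a = (-4 + 2*(-11/2)**2)*(57 + 76) = (-4 + 2*(121/4))*133 = (-4 + 121/2)*133 = (113/2)*133 = 15029/2 ≈ 7514.5)
sqrt(48593 + a) = sqrt(48593 + 15029/2) = sqrt(112215/2) = sqrt(224430)/2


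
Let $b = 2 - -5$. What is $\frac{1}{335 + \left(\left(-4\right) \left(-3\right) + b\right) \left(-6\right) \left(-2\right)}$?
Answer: $\frac{1}{563} \approx 0.0017762$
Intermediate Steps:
$b = 7$ ($b = 2 + 5 = 7$)
$\frac{1}{335 + \left(\left(-4\right) \left(-3\right) + b\right) \left(-6\right) \left(-2\right)} = \frac{1}{335 + \left(\left(-4\right) \left(-3\right) + 7\right) \left(-6\right) \left(-2\right)} = \frac{1}{335 + \left(12 + 7\right) \left(-6\right) \left(-2\right)} = \frac{1}{335 + 19 \left(-6\right) \left(-2\right)} = \frac{1}{335 - -228} = \frac{1}{335 + 228} = \frac{1}{563}$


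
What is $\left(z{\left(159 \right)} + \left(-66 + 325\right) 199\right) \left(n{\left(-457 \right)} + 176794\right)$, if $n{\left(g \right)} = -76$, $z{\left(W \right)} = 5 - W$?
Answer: $9081007866$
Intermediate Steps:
$\left(z{\left(159 \right)} + \left(-66 + 325\right) 199\right) \left(n{\left(-457 \right)} + 176794\right) = \left(\left(5 - 159\right) + \left(-66 + 325\right) 199\right) \left(-76 + 176794\right) = \left(\left(5 - 159\right) + 259 \cdot 199\right) 176718 = \left(-154 + 51541\right) 176718 = 51387 \cdot 176718 = 9081007866$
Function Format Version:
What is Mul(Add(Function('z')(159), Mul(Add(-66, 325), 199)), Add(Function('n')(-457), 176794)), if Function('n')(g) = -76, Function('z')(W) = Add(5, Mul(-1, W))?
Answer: 9081007866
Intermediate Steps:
Mul(Add(Function('z')(159), Mul(Add(-66, 325), 199)), Add(Function('n')(-457), 176794)) = Mul(Add(Add(5, Mul(-1, 159)), Mul(Add(-66, 325), 199)), Add(-76, 176794)) = Mul(Add(Add(5, -159), Mul(259, 199)), 176718) = Mul(Add(-154, 51541), 176718) = Mul(51387, 176718) = 9081007866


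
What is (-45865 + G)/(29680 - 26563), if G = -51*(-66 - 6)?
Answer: -42193/3117 ≈ -13.536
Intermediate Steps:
G = 3672 (G = -51*(-72) = 3672)
(-45865 + G)/(29680 - 26563) = (-45865 + 3672)/(29680 - 26563) = -42193/3117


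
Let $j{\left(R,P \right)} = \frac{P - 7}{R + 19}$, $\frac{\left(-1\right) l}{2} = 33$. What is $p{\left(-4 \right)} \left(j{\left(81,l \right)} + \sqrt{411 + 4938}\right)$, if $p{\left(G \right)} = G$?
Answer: $\frac{73}{25} - 4 \sqrt{5349} \approx -289.63$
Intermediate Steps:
$l = -66$ ($l = \left(-2\right) 33 = -66$)
$j{\left(R,P \right)} = \frac{-7 + P}{19 + R}$
$p{\left(-4 \right)} \left(j{\left(81,l \right)} + \sqrt{411 + 4938}\right) = - 4 \left(\frac{-7 - 66}{19 + 81} + \sqrt{411 + 4938}\right) = - 4 \left(\frac{1}{100} \left(-73\right) + \sqrt{5349}\right) = - 4 \left(- \frac{73}{100} + \sqrt{5349}\right) = \frac{73}{25} - 4 \sqrt{5349}$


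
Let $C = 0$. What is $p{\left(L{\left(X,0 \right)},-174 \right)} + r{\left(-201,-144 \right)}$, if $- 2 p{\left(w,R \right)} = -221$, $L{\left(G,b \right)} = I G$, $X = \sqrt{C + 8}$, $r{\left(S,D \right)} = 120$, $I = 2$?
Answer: $\frac{461}{2} \approx 230.5$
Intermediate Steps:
$X = 2 \sqrt{2}$ ($X = \sqrt{0 + 8} = \sqrt{8} = 2 \sqrt{2} \approx 2.8284$)
$L{\left(G,b \right)} = 2 G$
$p{\left(w,R \right)} = \frac{221}{2}$ ($p{\left(w,R \right)} = \left(- \frac{1}{2}\right) \left(-221\right) = \frac{221}{2}$)
$p{\left(L{\left(X,0 \right)},-174 \right)} + r{\left(-201,-144 \right)} = \frac{221}{2} + 120 = \frac{461}{2}$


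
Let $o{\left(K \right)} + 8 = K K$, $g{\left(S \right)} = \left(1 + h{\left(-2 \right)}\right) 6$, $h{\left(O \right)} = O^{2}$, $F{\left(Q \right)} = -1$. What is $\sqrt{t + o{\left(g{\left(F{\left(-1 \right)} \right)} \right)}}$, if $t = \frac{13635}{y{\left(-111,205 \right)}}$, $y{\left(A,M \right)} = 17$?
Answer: $\frac{\sqrt{489583}}{17} \approx 41.159$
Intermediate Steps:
$t = \frac{13635}{17} \approx 802.06$
$g{\left(S \right)} = 30$ ($g{\left(S \right)} = \left(1 + \left(-2\right)^{2}\right) 6 = \left(1 + 4\right) 6 = 5 \cdot 6 = 30$)
$o{\left(K \right)} = -8 + K^{2}$ ($o{\left(K \right)} = -8 + K K = -8 + K^{2}$)
$\sqrt{t + o{\left(g{\left(F{\left(-1 \right)} \right)} \right)}} = \sqrt{\frac{13635}{17} - \left(8 - 30^{2}\right)} = \sqrt{\frac{13635}{17} + \left(-8 + 900\right)} = \sqrt{\frac{13635}{17} + 892} = \sqrt{\frac{28799}{17}} = \frac{\sqrt{489583}}{17}$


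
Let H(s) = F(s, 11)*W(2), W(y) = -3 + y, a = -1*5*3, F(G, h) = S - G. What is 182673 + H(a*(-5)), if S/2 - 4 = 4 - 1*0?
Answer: 182732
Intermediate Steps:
S = 16 (S = 8 + 2*(4 - 1*0) = 8 + 2*(4 + 0) = 8 + 2*4 = 8 + 8 = 16)
F(G, h) = 16 - G
a = -15 (a = -5*3 = -15)
H(s) = -16 + s (H(s) = (16 - s)*(-3 + 2) = (16 - s)*(-1) = -16 + s)
182673 + H(a*(-5)) = 182673 + (-16 - 15*(-5)) = 182673 + (-16 + 75) = 182673 + 59 = 182732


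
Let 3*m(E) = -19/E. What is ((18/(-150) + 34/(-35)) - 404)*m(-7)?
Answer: -1346929/3675 ≈ -366.51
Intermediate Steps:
m(E) = -19/(3*E) (m(E) = (-19/E)/3 = -19/(3*E))
((18/(-150) + 34/(-35)) - 404)*m(-7) = ((18/(-150) + 34/(-35)) - 404)*(-19/3/(-7)) = ((18*(-1/150) + 34*(-1/35)) - 404)*(-19/3*(-1/7)) = ((-3/25 - 34/35) - 404)*(19/21) = (-191/175 - 404)*(19/21) = -70891/175*19/21 = -1346929/3675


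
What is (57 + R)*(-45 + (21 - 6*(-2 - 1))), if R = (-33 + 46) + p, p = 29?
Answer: -594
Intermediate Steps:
R = 42 (R = (-33 + 46) + 29 = 13 + 29 = 42)
(57 + R)*(-45 + (21 - 6*(-2 - 1))) = (57 + 42)*(-45 + (21 - 6*(-2 - 1))) = 99*(-45 + (21 - 6*(-3))) = 99*(-45 + (21 - 1*(-18))) = 99*(-45 + (21 + 18)) = 99*(-45 + 39) = 99*(-6) = -594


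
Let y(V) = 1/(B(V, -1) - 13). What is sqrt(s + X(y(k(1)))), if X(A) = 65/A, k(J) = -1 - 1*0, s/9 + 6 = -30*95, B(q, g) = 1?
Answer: 2*I*sqrt(6621) ≈ 162.74*I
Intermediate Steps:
s = -25704 (s = -54 + 9*(-30*95) = -54 + 9*(-2850) = -54 - 25650 = -25704)
k(J) = -1 (k(J) = -1 + 0 = -1)
y(V) = -1/12 (y(V) = 1/(1 - 13) = 1/(-12) = -1/12)
sqrt(s + X(y(k(1)))) = sqrt(-25704 + 65/(-1/12)) = sqrt(-25704 + 65*(-12)) = sqrt(-25704 - 780) = sqrt(-26484) = 2*I*sqrt(6621)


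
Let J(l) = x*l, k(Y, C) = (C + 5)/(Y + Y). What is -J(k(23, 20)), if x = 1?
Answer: -25/46 ≈ -0.54348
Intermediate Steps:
k(Y, C) = (5 + C)/(2*Y) (k(Y, C) = (5 + C)/((2*Y)) = (5 + C)*(1/(2*Y)) = (5 + C)/(2*Y))
J(l) = l (J(l) = 1*l = l)
-J(k(23, 20)) = -(5 + 20)/(2*23) = -25/(2*23) = -1*25/46 = -25/46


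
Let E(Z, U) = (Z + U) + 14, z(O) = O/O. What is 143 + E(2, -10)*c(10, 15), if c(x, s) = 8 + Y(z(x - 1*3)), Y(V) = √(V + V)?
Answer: 191 + 6*√2 ≈ 199.49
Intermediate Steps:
z(O) = 1
Y(V) = √2*√V (Y(V) = √(2*V) = √2*√V)
E(Z, U) = 14 + U + Z (E(Z, U) = (U + Z) + 14 = 14 + U + Z)
c(x, s) = 8 + √2 (c(x, s) = 8 + √2*√1 = 8 + √2*1 = 8 + √2)
143 + E(2, -10)*c(10, 15) = 143 + (14 - 10 + 2)*(8 + √2) = 143 + 6*(8 + √2) = 143 + (48 + 6*√2) = 191 + 6*√2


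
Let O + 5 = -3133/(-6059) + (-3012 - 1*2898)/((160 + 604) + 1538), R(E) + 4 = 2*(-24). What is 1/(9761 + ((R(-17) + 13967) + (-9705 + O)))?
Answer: 6973909/97383314832 ≈ 7.1613e-5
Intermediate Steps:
R(E) = -52 (R(E) = -4 + 2*(-24) = -4 - 48 = -52)
O = -49167807/6973909 (O = -5 + (-3133/(-6059) + (-3012 - 1*2898)/((160 + 604) + 1538)) = -5 + (-3133*(-1/6059) + (-3012 - 2898)/(764 + 1538)) = -5 + (3133/6059 - 5910/2302) = -5 + (3133/6059 - 5910*1/2302) = -5 + (3133/6059 - 2955/1151) = -5 - 14298262/6973909 = -49167807/6973909 ≈ -7.0502)
1/(9761 + ((R(-17) + 13967) + (-9705 + O))) = 1/(9761 + ((-52 + 13967) + (-9705 - 49167807/6973909))) = 1/(9761 + (13915 - 67730954652/6973909)) = 1/(9761 + 29310989083/6973909) = 1/(97383314832/6973909) = 6973909/97383314832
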